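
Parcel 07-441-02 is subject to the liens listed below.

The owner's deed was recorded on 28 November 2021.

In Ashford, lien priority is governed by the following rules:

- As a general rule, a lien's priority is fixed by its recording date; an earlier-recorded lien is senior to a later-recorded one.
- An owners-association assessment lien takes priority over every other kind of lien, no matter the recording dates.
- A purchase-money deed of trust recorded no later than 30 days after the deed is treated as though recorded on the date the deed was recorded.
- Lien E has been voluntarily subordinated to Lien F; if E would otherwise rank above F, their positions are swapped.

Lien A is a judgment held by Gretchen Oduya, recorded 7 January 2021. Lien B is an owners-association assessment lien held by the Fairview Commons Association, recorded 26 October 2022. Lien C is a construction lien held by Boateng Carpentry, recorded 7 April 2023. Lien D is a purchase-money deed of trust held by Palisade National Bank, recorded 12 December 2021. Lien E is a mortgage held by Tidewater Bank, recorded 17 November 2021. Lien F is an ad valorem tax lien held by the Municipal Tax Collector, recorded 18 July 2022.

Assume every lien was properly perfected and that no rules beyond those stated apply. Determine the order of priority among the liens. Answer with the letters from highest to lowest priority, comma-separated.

B, A, F, D, E, C

Adjusting effective dates: D relates back to the deed date 28 November 2021.
As an owners-association assessment lien, B is senior to every other lien.
Among the remaining liens, by effective date: A (7 January 2021), E (17 November 2021), D (28 November 2021), F (18 July 2022), C (7 April 2023).
The subordination applies — E was senior to F — so E and F swap.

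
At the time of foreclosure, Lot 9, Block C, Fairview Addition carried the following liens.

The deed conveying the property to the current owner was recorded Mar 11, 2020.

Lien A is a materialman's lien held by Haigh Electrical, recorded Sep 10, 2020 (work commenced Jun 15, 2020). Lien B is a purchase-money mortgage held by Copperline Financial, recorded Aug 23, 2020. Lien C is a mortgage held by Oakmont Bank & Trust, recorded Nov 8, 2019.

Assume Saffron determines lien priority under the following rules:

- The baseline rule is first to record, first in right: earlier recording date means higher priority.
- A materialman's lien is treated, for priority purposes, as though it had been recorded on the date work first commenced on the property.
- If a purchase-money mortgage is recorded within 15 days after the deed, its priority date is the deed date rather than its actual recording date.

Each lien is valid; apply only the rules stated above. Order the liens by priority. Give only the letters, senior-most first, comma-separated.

C, A, B

Effective dates after the stated exceptions: A's effective date is Jun 15, 2020, when work began; B was recorded 165 days after the deed, outside the 15-day window, so it keeps its recording date.
By effective date: C (Nov 8, 2019), A (Jun 15, 2020), B (Aug 23, 2020).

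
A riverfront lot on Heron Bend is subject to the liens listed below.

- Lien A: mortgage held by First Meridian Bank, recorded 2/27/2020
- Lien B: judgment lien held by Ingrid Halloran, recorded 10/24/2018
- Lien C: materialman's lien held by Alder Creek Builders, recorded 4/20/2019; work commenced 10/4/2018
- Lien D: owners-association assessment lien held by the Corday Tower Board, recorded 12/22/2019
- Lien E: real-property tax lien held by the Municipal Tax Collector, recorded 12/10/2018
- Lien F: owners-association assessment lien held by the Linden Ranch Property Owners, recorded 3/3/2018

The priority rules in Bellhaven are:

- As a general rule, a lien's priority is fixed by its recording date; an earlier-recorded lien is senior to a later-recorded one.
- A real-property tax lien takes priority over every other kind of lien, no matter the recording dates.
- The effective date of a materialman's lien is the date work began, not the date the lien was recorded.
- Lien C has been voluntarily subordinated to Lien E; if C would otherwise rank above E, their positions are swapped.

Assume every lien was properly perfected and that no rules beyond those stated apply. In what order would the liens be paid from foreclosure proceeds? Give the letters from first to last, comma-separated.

Effective dates after the stated exceptions: C relates back to 10/4/2018 (work commenced).
E is a real-property tax lien and takes priority over every other lien.
Remaining liens by effective date: F (3/3/2018), C (10/4/2018), B (10/24/2018), D (12/22/2019), A (2/27/2020).
Since C is not senior to E, the subordination leaves the order unchanged.

E, F, C, B, D, A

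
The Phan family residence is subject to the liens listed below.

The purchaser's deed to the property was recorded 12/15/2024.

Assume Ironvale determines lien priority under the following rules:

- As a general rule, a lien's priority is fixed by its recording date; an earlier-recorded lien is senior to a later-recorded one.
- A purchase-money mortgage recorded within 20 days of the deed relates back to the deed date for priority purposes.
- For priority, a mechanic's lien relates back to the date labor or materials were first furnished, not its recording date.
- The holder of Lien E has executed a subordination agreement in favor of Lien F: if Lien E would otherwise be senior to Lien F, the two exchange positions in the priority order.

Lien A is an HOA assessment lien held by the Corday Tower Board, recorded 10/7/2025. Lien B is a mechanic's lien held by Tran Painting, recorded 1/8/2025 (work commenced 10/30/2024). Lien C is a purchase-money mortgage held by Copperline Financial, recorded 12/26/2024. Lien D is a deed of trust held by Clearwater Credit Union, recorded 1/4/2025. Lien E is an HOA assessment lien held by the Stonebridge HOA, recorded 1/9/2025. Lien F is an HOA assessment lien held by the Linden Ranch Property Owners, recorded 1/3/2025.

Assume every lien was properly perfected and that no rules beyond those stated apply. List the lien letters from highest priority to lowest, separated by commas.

First, effective dates: B's effective date is 10/30/2024, when work began; C relates back to the deed date 12/15/2024.
By effective date: B (10/30/2024), C (12/15/2024), F (1/3/2025), D (1/4/2025), E (1/9/2025), A (10/7/2025).
Since E is not senior to F, the subordination leaves the order unchanged.

B, C, F, D, E, A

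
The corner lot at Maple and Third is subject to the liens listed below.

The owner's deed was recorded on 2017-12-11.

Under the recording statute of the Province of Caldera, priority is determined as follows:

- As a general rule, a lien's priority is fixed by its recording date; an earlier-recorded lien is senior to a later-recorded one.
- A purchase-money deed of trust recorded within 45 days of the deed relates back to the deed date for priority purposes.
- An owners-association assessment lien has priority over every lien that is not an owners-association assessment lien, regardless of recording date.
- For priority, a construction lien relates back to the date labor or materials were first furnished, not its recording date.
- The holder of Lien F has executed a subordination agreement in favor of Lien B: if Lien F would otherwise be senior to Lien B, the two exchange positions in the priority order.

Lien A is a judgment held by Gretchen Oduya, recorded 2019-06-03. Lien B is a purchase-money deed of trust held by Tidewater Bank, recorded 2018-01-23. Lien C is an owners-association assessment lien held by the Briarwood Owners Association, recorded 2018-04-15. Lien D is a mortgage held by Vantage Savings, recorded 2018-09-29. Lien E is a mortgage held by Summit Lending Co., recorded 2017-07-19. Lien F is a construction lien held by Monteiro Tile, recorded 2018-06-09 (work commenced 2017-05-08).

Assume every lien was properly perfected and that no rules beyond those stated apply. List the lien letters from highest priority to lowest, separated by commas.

Adjusting effective dates: B was recorded within the 45-day window, so its effective date is the deed date 2017-12-11; F's effective date is 2017-05-08, when work began.
As an owners-association assessment lien, C is senior to every other lien.
Remaining liens by effective date: F (2017-05-08), E (2017-07-19), B (2017-12-11), D (2018-09-29), A (2019-06-03).
F would otherwise be senior to B, so under the subordination agreement F and B exchange positions.

C, B, E, F, D, A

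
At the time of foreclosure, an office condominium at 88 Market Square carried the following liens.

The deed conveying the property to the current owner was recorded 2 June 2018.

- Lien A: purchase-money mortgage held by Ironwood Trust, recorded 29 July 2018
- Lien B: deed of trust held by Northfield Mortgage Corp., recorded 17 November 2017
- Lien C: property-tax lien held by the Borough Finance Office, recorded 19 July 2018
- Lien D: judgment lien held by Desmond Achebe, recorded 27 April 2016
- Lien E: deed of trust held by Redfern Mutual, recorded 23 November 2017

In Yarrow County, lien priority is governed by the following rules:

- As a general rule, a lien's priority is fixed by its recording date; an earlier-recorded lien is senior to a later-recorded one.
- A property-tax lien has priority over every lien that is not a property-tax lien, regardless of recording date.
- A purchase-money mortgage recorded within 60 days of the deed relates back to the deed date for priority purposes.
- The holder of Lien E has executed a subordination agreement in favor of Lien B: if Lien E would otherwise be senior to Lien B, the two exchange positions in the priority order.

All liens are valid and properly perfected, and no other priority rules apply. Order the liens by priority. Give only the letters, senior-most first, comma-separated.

Effective dates after the stated exceptions: A's effective date is the deed date, 2 June 2018.
As a property-tax lien, C is senior to every other lien.
Among the remaining liens, by effective date: D (27 April 2016), B (17 November 2017), E (23 November 2017), A (2 June 2018).
E already ranks below B; the subordination has no effect.

C, D, B, E, A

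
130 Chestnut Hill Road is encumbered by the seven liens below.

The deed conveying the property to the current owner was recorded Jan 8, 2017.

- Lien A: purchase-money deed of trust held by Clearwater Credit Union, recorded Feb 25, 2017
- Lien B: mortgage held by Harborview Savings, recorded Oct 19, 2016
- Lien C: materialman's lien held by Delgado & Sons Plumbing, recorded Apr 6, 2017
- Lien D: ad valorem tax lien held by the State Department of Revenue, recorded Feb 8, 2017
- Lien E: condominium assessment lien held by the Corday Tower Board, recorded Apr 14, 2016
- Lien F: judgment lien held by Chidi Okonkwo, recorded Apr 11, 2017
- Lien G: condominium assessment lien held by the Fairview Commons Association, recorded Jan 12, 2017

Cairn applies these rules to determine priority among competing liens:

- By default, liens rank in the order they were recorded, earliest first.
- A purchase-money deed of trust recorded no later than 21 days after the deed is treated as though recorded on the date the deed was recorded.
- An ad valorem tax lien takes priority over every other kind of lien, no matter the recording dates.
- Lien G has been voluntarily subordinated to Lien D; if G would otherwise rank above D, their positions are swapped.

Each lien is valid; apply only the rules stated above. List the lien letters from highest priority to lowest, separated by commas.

First, effective dates: A was recorded 48 days after the deed, outside the 21-day window, so it keeps its recording date.
D is an ad valorem tax lien and takes priority over every other lien.
Ordering the rest by effective date: E (Apr 14, 2016), B (Oct 19, 2016), G (Jan 12, 2017), A (Feb 25, 2017), C (Apr 6, 2017), F (Apr 11, 2017).
G is already junior to D, so the subordination agreement changes nothing.

D, E, B, G, A, C, F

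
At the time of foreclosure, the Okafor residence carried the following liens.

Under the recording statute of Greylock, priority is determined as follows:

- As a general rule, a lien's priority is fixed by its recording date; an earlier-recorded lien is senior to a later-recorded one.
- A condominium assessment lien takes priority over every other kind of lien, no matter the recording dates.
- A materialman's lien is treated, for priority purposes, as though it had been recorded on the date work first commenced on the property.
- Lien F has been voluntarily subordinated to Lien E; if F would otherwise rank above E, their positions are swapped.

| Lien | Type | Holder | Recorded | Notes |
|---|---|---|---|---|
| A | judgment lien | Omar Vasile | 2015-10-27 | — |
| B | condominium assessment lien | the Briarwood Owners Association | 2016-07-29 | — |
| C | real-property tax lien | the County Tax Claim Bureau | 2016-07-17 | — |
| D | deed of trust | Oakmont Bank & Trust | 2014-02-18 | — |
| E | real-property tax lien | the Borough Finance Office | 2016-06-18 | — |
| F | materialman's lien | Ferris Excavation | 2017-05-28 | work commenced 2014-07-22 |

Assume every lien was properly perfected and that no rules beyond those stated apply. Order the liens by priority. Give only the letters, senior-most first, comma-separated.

Effective dates: F's effective date is 2014-07-22, when work began.
B, as a condominium assessment lien, has superpriority and ranks first.
Remaining liens by effective date: D (2014-02-18), F (2014-07-22), A (2015-10-27), E (2016-06-18), C (2016-07-17).
Because F would otherwise rank above E, the subordination swaps them.

B, D, E, A, F, C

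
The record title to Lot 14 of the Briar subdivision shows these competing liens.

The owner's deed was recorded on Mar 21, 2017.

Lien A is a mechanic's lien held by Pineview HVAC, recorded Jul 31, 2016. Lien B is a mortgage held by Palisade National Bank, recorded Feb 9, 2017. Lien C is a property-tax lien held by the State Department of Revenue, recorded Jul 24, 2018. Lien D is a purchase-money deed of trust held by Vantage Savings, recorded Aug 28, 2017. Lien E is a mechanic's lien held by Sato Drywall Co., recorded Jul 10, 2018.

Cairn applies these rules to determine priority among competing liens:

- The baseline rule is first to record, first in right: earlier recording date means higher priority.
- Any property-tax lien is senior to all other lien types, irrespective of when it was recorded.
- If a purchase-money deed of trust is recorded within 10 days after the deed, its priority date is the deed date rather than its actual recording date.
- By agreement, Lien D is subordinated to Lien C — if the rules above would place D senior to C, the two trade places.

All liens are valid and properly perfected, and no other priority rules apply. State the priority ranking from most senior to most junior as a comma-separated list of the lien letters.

Effective dates after the stated exceptions: D was recorded 160 days after the deed, outside the 10-day window, so it keeps its recording date.
C is a property-tax lien and takes priority over every other lien.
Remaining liens by effective date: A (Jul 31, 2016), B (Feb 9, 2017), D (Aug 28, 2017), E (Jul 10, 2018).
D already ranks below C; the subordination has no effect.

C, A, B, D, E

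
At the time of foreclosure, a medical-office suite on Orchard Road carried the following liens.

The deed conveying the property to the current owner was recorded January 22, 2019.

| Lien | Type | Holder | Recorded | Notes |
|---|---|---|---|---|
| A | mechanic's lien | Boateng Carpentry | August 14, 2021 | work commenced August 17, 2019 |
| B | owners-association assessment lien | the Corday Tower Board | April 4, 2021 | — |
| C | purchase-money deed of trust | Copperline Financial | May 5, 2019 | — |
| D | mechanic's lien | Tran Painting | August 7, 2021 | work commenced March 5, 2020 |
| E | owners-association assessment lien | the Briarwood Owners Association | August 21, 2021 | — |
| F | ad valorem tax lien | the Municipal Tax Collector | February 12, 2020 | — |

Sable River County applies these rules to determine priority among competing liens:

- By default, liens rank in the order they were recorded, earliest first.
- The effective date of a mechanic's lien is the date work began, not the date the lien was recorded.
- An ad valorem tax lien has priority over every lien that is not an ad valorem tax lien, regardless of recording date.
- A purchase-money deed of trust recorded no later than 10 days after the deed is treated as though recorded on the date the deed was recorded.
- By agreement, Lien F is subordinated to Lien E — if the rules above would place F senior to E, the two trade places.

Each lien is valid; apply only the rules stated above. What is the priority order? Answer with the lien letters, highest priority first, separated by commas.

E, C, A, D, B, F

Effective dates after the stated exceptions: A's effective date is August 17, 2019, when work began; C was recorded 103 days after the deed, outside the 10-day window, so it keeps its recording date; D is treated as recorded March 5, 2020, the work-commencement date.
F is an ad valorem tax lien and takes priority over every other lien.
Remaining liens by effective date: C (May 5, 2019), A (August 17, 2019), D (March 5, 2020), B (April 4, 2021), E (August 21, 2021).
F is senior to E before the subordination, so the two trade places.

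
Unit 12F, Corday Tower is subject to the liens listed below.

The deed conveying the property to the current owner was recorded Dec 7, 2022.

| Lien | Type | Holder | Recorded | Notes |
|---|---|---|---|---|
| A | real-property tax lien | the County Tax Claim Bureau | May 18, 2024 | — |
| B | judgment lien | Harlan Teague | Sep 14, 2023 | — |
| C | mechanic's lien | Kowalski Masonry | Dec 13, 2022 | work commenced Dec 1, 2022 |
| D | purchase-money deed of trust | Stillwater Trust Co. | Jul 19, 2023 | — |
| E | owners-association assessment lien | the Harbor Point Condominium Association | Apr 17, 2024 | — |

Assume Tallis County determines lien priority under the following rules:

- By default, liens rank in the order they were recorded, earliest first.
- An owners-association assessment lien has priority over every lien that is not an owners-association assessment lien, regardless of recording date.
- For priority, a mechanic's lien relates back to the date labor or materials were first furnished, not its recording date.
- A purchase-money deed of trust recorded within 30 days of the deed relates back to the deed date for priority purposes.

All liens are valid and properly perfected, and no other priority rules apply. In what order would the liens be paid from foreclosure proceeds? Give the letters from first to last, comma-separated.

E, C, D, B, A

Effective dates: C relates back to Dec 1, 2022 (work commenced); D was recorded 224 days after the deed — beyond 30 days — so no relation-back applies.
E is an owners-association assessment lien and takes priority over every other lien.
The other liens, earliest effective date first: C (Dec 1, 2022), D (Jul 19, 2023), B (Sep 14, 2023), A (May 18, 2024).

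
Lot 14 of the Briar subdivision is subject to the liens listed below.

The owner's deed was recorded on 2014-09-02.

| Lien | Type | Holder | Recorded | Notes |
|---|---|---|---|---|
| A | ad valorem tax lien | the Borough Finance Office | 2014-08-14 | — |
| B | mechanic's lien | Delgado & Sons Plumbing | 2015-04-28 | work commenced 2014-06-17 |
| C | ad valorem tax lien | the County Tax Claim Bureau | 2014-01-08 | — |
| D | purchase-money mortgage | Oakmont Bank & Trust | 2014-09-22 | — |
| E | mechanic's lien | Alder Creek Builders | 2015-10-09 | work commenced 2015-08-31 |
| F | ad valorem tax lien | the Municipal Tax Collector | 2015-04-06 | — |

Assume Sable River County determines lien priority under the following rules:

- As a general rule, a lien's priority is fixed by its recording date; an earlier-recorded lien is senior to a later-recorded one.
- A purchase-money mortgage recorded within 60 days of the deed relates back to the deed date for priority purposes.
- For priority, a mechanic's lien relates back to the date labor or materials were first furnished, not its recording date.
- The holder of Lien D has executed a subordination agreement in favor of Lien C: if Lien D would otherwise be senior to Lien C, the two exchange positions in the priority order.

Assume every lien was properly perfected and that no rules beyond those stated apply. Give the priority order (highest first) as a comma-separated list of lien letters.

Effective dates after the stated exceptions: B relates back to 2014-06-17 (work commenced); D was recorded within the 60-day window, so its effective date is the deed date 2014-09-02; E is treated as recorded 2015-08-31, the work-commencement date.
By effective date, earliest first: C (2014-01-08), B (2014-06-17), A (2014-08-14), D (2014-09-02), F (2015-04-06), E (2015-08-31).
Since D is not senior to C, the subordination leaves the order unchanged.

C, B, A, D, F, E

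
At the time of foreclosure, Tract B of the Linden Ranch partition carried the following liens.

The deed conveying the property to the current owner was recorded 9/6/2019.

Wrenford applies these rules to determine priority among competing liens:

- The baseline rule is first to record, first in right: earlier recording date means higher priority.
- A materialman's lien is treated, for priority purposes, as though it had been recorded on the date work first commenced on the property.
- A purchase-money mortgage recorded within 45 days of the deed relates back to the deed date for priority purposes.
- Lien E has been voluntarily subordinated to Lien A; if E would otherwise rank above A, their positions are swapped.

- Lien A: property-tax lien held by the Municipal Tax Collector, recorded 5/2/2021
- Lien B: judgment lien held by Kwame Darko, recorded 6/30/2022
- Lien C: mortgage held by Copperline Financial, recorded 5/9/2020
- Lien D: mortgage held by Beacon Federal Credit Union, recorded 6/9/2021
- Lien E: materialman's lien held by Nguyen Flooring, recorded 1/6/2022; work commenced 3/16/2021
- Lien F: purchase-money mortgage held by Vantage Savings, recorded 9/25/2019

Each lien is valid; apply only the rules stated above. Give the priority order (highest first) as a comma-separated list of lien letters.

F, C, A, E, D, B

First, effective dates: E's effective date is 3/16/2021, when work began; F relates back to the deed date 9/6/2019.
By effective date: F (9/6/2019), C (5/9/2020), E (3/16/2021), A (5/2/2021), D (6/9/2021), B (6/30/2022).
Because E would otherwise rank above A, the subordination swaps them.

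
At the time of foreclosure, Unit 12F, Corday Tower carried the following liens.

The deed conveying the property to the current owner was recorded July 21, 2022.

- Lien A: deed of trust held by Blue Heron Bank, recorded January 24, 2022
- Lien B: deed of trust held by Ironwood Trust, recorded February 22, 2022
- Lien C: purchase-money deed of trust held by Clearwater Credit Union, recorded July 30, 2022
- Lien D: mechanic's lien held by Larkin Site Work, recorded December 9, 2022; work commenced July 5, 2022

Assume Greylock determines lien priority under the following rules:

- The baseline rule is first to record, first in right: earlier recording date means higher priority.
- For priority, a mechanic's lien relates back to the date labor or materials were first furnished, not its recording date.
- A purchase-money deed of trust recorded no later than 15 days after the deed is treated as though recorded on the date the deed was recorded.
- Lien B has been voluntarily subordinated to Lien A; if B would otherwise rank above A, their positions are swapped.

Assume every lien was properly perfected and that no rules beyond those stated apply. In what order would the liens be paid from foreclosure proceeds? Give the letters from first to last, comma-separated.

Effective dates: C's effective date is the deed date, July 21, 2022; D is treated as recorded July 5, 2022, the work-commencement date.
By effective date, earliest first: A (January 24, 2022), B (February 22, 2022), D (July 5, 2022), C (July 21, 2022).
Since B is not senior to A, the subordination leaves the order unchanged.

A, B, D, C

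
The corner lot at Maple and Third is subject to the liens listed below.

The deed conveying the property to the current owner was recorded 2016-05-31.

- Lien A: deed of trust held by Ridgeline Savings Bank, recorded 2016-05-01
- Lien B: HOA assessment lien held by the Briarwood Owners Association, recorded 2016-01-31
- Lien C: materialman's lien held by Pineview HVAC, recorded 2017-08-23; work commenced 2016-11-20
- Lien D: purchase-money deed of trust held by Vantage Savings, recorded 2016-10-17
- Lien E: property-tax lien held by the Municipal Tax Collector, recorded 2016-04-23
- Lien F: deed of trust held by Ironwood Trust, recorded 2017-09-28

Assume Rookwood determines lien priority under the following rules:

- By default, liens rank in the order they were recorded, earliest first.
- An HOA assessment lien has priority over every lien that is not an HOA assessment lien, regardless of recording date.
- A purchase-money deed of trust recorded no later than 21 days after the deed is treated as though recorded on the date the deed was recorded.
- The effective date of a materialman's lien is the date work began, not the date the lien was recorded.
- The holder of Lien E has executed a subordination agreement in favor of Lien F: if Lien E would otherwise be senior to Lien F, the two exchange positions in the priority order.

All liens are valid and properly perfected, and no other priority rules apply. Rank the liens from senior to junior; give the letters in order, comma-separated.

Adjusting effective dates: C is treated as recorded 2016-11-20, the work-commencement date; D was recorded 139 days after the deed — beyond 21 days — so no relation-back applies.
As an HOA assessment lien, B is senior to every other lien.
Remaining liens by effective date: E (2016-04-23), A (2016-05-01), D (2016-10-17), C (2016-11-20), F (2017-09-28).
The subordination applies — E was senior to F — so E and F swap.

B, F, A, D, C, E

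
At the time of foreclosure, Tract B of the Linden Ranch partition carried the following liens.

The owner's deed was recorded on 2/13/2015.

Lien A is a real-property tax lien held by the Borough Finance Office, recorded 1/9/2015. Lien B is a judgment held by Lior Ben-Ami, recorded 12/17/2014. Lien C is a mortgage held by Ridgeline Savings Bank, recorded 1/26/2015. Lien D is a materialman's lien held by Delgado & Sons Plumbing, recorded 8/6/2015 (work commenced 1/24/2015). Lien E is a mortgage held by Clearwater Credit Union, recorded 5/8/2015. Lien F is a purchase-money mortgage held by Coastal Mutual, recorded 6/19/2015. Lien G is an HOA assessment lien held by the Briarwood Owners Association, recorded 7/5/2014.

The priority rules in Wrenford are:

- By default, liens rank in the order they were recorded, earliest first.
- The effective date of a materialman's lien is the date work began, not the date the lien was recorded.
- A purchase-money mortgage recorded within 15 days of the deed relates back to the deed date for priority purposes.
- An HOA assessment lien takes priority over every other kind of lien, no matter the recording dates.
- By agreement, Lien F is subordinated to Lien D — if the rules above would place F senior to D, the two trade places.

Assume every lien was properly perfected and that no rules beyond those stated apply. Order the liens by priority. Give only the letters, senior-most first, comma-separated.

G, B, A, D, C, E, F

Effective dates after the stated exceptions: D relates back to 1/24/2015 (work commenced); F missed the 15-day window (126 days after the deed), so its recording date stands.
G is an HOA assessment lien and takes priority over every other lien.
Remaining liens by effective date: B (12/17/2014), A (1/9/2015), D (1/24/2015), C (1/26/2015), E (5/8/2015), F (6/19/2015).
Since F is not senior to D, the subordination leaves the order unchanged.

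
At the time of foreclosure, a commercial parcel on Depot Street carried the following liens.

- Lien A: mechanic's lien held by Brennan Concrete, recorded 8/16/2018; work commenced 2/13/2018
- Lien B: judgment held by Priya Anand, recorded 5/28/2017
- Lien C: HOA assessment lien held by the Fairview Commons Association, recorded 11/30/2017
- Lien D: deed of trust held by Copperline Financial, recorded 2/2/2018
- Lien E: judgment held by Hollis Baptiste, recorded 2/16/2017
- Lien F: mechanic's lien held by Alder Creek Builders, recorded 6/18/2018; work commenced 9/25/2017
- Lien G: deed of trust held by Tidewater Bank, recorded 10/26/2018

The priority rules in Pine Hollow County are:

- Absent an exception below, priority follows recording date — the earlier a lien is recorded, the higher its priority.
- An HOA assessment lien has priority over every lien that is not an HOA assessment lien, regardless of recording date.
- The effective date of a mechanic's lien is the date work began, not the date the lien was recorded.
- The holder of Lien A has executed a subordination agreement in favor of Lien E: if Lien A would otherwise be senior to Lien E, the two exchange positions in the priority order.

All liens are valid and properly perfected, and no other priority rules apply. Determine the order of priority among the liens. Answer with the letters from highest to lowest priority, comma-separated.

First, effective dates: A relates back to 2/13/2018 (work commenced); F relates back to 9/25/2017 (work commenced).
As an HOA assessment lien, C is senior to every other lien.
Ordering the rest by effective date: E (2/16/2017), B (5/28/2017), F (9/25/2017), D (2/2/2018), A (2/13/2018), G (10/26/2018).
A already ranks below E; the subordination has no effect.

C, E, B, F, D, A, G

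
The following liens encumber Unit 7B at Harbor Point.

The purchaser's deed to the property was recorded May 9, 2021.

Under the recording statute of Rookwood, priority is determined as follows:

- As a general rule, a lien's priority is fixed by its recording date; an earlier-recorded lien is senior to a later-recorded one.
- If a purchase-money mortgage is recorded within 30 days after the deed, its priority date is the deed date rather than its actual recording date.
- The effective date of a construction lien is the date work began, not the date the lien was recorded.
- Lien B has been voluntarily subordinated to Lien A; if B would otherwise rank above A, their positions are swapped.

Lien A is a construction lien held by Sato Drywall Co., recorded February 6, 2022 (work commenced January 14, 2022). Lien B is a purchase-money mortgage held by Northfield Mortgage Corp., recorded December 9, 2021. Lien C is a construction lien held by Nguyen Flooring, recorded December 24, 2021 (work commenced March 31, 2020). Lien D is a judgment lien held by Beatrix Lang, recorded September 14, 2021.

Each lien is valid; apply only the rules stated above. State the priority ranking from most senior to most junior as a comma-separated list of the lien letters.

C, D, A, B

Adjusting effective dates: A relates back to January 14, 2022 (work commenced); B missed the 30-day window (214 days after the deed), so its recording date stands; C's effective date is March 31, 2020, when work began.
By effective date: C (March 31, 2020), D (September 14, 2021), B (December 9, 2021), A (January 14, 2022).
B is senior to A before the subordination, so the two trade places.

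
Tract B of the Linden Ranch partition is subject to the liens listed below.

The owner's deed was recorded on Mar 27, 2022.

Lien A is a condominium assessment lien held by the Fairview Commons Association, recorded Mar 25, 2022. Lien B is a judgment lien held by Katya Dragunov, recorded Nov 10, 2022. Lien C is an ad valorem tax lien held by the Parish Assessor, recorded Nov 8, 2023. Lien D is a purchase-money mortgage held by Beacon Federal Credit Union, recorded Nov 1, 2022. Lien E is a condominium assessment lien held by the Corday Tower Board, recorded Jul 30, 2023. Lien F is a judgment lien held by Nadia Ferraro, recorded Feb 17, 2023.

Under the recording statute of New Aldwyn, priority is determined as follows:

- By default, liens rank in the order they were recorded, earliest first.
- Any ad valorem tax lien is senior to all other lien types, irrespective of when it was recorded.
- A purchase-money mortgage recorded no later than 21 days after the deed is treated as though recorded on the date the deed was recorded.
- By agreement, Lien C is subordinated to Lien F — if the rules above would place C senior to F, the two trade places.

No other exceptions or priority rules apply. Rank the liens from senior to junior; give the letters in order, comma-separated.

F, A, D, B, C, E

Effective dates: D missed the 21-day window (219 days after the deed), so its recording date stands.
C is an ad valorem tax lien and takes priority over every other lien.
Ordering the rest by effective date: A (Mar 25, 2022), D (Nov 1, 2022), B (Nov 10, 2022), F (Feb 17, 2023), E (Jul 30, 2023).
The subordination applies — C was senior to F — so C and F swap.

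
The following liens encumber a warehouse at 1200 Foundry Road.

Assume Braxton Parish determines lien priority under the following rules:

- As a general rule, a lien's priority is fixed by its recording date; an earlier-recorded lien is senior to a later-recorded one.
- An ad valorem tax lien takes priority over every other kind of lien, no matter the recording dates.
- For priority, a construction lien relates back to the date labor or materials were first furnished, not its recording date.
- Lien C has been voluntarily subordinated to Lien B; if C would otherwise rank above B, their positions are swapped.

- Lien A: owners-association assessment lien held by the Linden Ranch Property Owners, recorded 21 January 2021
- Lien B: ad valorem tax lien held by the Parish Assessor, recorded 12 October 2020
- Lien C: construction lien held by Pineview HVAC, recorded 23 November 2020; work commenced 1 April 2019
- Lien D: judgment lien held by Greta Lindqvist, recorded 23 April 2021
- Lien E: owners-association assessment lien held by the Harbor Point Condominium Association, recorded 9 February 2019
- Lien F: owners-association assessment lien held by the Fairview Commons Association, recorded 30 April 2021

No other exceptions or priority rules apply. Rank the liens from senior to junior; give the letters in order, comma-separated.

First, effective dates: C relates back to 1 April 2019 (work commenced).
B is an ad valorem tax lien and takes priority over every other lien.
The other liens, earliest effective date first: E (9 February 2019), C (1 April 2019), A (21 January 2021), D (23 April 2021), F (30 April 2021).
Since C is not senior to B, the subordination leaves the order unchanged.

B, E, C, A, D, F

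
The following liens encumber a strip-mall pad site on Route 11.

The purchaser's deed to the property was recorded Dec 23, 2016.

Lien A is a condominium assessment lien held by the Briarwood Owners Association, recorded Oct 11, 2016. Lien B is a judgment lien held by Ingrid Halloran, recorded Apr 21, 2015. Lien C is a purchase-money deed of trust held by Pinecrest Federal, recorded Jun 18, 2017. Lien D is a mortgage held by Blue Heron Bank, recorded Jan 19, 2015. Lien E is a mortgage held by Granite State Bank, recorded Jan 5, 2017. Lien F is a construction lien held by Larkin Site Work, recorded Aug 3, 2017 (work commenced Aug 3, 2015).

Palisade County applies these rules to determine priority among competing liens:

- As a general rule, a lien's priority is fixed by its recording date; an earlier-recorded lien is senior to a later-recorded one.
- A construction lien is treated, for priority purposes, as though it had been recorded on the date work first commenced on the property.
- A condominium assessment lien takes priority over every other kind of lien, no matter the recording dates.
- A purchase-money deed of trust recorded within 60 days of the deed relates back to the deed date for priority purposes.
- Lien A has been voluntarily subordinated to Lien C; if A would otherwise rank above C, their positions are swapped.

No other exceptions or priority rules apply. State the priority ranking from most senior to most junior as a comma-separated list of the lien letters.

C, D, B, F, E, A

First, effective dates: C was recorded 177 days after the deed — beyond 60 days — so no relation-back applies; F is treated as recorded Aug 3, 2015, the work-commencement date.
A is a condominium assessment lien, so it outranks all other liens regardless of date.
Ordering the rest by effective date: D (Jan 19, 2015), B (Apr 21, 2015), F (Aug 3, 2015), E (Jan 5, 2017), C (Jun 18, 2017).
Because A would otherwise rank above C, the subordination swaps them.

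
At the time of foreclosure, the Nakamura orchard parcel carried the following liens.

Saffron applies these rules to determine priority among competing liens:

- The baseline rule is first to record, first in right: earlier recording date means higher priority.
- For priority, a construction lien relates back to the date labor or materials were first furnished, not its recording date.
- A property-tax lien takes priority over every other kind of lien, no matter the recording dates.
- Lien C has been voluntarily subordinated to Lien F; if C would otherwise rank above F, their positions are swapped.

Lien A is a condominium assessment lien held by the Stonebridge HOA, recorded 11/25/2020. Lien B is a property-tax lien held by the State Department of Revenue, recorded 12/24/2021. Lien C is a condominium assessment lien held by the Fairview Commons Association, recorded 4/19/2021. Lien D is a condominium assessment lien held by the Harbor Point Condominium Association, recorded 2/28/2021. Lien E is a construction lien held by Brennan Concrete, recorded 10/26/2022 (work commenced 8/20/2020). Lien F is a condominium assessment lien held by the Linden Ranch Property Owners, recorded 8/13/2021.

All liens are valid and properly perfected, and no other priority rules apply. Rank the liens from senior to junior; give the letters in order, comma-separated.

Adjusting effective dates: E's effective date is 8/20/2020, when work began.
As a property-tax lien, B is senior to every other lien.
Among the remaining liens, by effective date: E (8/20/2020), A (11/25/2020), D (2/28/2021), C (4/19/2021), F (8/13/2021).
Because C would otherwise rank above F, the subordination swaps them.

B, E, A, D, F, C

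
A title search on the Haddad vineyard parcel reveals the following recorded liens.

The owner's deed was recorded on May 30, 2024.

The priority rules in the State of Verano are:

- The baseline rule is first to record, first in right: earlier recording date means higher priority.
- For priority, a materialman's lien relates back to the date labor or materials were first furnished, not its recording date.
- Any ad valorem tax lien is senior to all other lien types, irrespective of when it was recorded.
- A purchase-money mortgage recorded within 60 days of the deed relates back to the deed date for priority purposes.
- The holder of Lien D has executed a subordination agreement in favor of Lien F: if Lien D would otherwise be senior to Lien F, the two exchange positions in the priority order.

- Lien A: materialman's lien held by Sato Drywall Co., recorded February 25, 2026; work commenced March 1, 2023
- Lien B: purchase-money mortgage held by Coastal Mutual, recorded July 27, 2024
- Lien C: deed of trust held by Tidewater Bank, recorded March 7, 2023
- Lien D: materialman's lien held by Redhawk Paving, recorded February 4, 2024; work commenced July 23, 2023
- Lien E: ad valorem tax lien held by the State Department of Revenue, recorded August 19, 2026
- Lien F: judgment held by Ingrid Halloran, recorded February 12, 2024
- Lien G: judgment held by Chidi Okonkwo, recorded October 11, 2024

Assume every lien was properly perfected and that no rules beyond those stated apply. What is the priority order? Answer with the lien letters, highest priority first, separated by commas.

Adjusting effective dates: A is treated as recorded March 1, 2023, the work-commencement date; B relates back to the deed date May 30, 2024; D is treated as recorded July 23, 2023, the work-commencement date.
E is an ad valorem tax lien, so it outranks all other liens regardless of date.
Ordering the rest by effective date: A (March 1, 2023), C (March 7, 2023), D (July 23, 2023), F (February 12, 2024), B (May 30, 2024), G (October 11, 2024).
The subordination applies — D was senior to F — so D and F swap.

E, A, C, F, D, B, G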